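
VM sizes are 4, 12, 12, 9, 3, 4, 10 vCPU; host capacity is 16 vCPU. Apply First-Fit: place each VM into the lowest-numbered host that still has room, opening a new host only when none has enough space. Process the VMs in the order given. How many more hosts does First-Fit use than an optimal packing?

0

First-Fit: [4,12] [12,3] [9,4] [10] → 4 hosts.
Total size 54 vCPU; any packing needs at least ⌈54/16⌉ = 4 hosts.
So 4 is already optimal.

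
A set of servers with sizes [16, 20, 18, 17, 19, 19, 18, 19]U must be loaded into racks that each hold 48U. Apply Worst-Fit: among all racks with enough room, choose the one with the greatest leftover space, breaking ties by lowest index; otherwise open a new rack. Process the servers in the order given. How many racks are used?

4

Put 16U in rack 1; 32U remain.
Put 20U in rack 1; 12U remain.
Put 18U in rack 2; 30U remain.
Put 17U in rack 2; 13U remain.
Put 19U in rack 3; 29U remain.
Put 19U in rack 3; 10U remain.
Put 18U in rack 4; 30U remain.
Put 19U in rack 4; 11U remain.
Final racks: [16,20] [18,17] [19,19] [18,19].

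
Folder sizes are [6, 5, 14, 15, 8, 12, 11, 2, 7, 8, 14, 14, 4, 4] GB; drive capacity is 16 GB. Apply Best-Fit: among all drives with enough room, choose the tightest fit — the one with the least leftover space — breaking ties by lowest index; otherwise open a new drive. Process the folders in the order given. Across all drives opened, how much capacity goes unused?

Put 6 GB in drive 1; 10 GB remain.
Put 5 GB in drive 1; 5 GB remain.
Put 14 GB in drive 2; 2 GB remain.
Put 15 GB in drive 3; 1 GB remain.
Put 8 GB in drive 4; 8 GB remain.
Put 12 GB in drive 5; 4 GB remain.
Put 11 GB in drive 6; 5 GB remain.
Put 2 GB in drive 2; 0 GB remain.
Put 7 GB in drive 4; 1 GB remain.
Put 8 GB in drive 7; 8 GB remain.
Put 14 GB in drive 8; 2 GB remain.
Put 14 GB in drive 9; 2 GB remain.
Put 4 GB in drive 5; 0 GB remain.
Put 4 GB in drive 1; 1 GB remain.
9 drives × 16 GB = 144 GB; used 124 GB; unused 20 GB.

20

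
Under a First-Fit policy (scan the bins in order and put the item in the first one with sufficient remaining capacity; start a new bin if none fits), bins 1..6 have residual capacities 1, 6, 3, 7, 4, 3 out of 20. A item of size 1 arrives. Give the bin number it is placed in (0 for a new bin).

1

Bins with room: bin 1 (1), bin 2 (6), bin 3 (3), bin 4 (7), bin 5 (4), bin 6 (3).
The first with room is bin 1.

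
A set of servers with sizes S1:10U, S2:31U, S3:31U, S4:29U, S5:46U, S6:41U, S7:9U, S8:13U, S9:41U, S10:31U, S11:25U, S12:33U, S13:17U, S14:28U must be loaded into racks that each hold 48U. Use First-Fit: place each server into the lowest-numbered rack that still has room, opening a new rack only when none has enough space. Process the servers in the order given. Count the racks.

10

rack 1: place S1 (10U), 38U left
rack 1: place S2 (31U), 7U left
rack 2: place S3 (31U), 17U left
rack 3: place S4 (29U), 19U left
rack 4: place S5 (46U), 2U left
rack 5: place S6 (41U), 7U left
rack 2: place S7 (9U), 8U left
rack 3: place S8 (13U), 6U left
rack 6: place S9 (41U), 7U left
rack 7: place S10 (31U), 17U left
rack 8: place S11 (25U), 23U left
rack 9: place S12 (33U), 15U left
rack 7: place S13 (17U), 0U left
rack 10: place S14 (28U), 20U left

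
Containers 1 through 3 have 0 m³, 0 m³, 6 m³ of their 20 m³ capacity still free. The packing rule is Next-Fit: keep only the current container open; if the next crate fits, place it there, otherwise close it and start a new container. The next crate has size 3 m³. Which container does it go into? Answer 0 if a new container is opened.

3

Next-Fit only looks at container 3, which has 6 m³ free.
3 m³ fits there.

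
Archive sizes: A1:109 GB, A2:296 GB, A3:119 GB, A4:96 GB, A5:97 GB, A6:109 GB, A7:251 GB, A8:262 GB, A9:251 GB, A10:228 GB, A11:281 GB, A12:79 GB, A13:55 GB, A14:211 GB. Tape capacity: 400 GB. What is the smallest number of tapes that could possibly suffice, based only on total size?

7 tapes

Total size = 109 + 296 + 119 + 96 + 97 + 109 + 251 + 262 + 251 + 228 + 281 + 79 + 55 + 211 = 2444 GB.
⌈2444 / 400⌉ = 7.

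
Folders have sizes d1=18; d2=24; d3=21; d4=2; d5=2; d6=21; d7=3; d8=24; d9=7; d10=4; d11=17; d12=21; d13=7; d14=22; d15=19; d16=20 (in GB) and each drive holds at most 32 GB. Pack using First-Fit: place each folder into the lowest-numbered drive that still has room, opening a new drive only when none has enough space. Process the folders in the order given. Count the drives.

d1 (18 GB) → drive 1 (remaining 14 GB)
d2 (24 GB) → drive 2 (remaining 8 GB)
d3 (21 GB) → drive 3 (remaining 11 GB)
d4 (2 GB) → drive 1 (remaining 12 GB)
d5 (2 GB) → drive 1 (remaining 10 GB)
d6 (21 GB) → drive 4 (remaining 11 GB)
d7 (3 GB) → drive 1 (remaining 7 GB)
d8 (24 GB) → drive 5 (remaining 8 GB)
d9 (7 GB) → drive 1 (remaining 0 GB)
d10 (4 GB) → drive 2 (remaining 4 GB)
d11 (17 GB) → drive 6 (remaining 15 GB)
d12 (21 GB) → drive 7 (remaining 11 GB)
d13 (7 GB) → drive 3 (remaining 4 GB)
d14 (22 GB) → drive 8 (remaining 10 GB)
d15 (19 GB) → drive 9 (remaining 13 GB)
d16 (20 GB) → drive 10 (remaining 12 GB)

10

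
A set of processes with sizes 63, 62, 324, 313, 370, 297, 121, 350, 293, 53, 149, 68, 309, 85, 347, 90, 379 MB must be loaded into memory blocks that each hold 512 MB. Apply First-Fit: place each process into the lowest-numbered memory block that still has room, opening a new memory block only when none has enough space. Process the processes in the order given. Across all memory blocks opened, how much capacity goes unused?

935

63 MB → memory block 1 (remaining 449 MB)
62 MB → memory block 1 (remaining 387 MB)
324 MB → memory block 1 (remaining 63 MB)
313 MB → memory block 2 (remaining 199 MB)
370 MB → memory block 3 (remaining 142 MB)
297 MB → memory block 4 (remaining 215 MB)
121 MB → memory block 2 (remaining 78 MB)
350 MB → memory block 5 (remaining 162 MB)
293 MB → memory block 6 (remaining 219 MB)
53 MB → memory block 1 (remaining 10 MB)
149 MB → memory block 4 (remaining 66 MB)
68 MB → memory block 2 (remaining 10 MB)
309 MB → memory block 7 (remaining 203 MB)
85 MB → memory block 3 (remaining 57 MB)
347 MB → memory block 8 (remaining 165 MB)
90 MB → memory block 5 (remaining 72 MB)
379 MB → memory block 9 (remaining 133 MB)
9 memory blocks × 512 MB = 4608 MB; used 3673 MB; unused 935 MB.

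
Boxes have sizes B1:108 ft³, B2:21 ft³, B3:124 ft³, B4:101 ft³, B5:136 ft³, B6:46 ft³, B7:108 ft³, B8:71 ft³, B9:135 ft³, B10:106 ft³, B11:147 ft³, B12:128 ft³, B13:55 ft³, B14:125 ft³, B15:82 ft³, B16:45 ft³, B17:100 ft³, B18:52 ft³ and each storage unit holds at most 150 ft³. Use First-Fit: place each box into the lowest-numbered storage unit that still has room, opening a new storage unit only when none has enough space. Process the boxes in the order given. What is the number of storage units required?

storage unit 1: place B1 (108 ft³), 42 ft³ left
storage unit 1: place B2 (21 ft³), 21 ft³ left
storage unit 2: place B3 (124 ft³), 26 ft³ left
storage unit 3: place B4 (101 ft³), 49 ft³ left
storage unit 4: place B5 (136 ft³), 14 ft³ left
storage unit 3: place B6 (46 ft³), 3 ft³ left
storage unit 5: place B7 (108 ft³), 42 ft³ left
storage unit 6: place B8 (71 ft³), 79 ft³ left
storage unit 7: place B9 (135 ft³), 15 ft³ left
storage unit 8: place B10 (106 ft³), 44 ft³ left
storage unit 9: place B11 (147 ft³), 3 ft³ left
storage unit 10: place B12 (128 ft³), 22 ft³ left
storage unit 6: place B13 (55 ft³), 24 ft³ left
storage unit 11: place B14 (125 ft³), 25 ft³ left
storage unit 12: place B15 (82 ft³), 68 ft³ left
storage unit 12: place B16 (45 ft³), 23 ft³ left
storage unit 13: place B17 (100 ft³), 50 ft³ left
storage unit 14: place B18 (52 ft³), 98 ft³ left

14 storage units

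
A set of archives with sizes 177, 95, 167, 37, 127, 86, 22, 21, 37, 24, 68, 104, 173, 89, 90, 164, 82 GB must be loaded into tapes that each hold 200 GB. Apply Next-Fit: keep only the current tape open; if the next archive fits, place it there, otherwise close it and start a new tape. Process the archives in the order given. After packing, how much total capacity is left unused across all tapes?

437

tape 1: place 177 GB, 23 GB left
tape 2: place 95 GB, 105 GB left
tape 3: place 167 GB, 33 GB left
tape 4: place 37 GB, 163 GB left
tape 4: place 127 GB, 36 GB left
tape 5: place 86 GB, 114 GB left
tape 5: place 22 GB, 92 GB left
tape 5: place 21 GB, 71 GB left
tape 5: place 37 GB, 34 GB left
tape 5: place 24 GB, 10 GB left
tape 6: place 68 GB, 132 GB left
tape 6: place 104 GB, 28 GB left
tape 7: place 173 GB, 27 GB left
tape 8: place 89 GB, 111 GB left
tape 8: place 90 GB, 21 GB left
tape 9: place 164 GB, 36 GB left
tape 10: place 82 GB, 118 GB left
10 tapes × 200 GB = 2000 GB; used 1563 GB; unused 437 GB.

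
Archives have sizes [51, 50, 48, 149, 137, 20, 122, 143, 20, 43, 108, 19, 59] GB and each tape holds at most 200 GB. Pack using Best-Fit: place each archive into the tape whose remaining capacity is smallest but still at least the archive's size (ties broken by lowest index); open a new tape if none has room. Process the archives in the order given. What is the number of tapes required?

6

tape 1: place 51 GB, 149 GB left
tape 1: place 50 GB, 99 GB left
tape 1: place 48 GB, 51 GB left
tape 2: place 149 GB, 51 GB left
tape 3: place 137 GB, 63 GB left
tape 1: place 20 GB, 31 GB left
tape 4: place 122 GB, 78 GB left
tape 5: place 143 GB, 57 GB left
tape 1: place 20 GB, 11 GB left
tape 2: place 43 GB, 8 GB left
tape 6: place 108 GB, 92 GB left
tape 5: place 19 GB, 38 GB left
tape 3: place 59 GB, 4 GB left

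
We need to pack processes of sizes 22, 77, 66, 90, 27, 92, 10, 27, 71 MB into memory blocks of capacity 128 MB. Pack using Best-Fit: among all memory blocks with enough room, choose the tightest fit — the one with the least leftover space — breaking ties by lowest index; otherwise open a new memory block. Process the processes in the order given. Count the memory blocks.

5

Put 22 MB in memory block 1; 106 MB remain.
Put 77 MB in memory block 1; 29 MB remain.
Put 66 MB in memory block 2; 62 MB remain.
Put 90 MB in memory block 3; 38 MB remain.
Put 27 MB in memory block 1; 2 MB remain.
Put 92 MB in memory block 4; 36 MB remain.
Put 10 MB in memory block 4; 26 MB remain.
Put 27 MB in memory block 3; 11 MB remain.
Put 71 MB in memory block 5; 57 MB remain.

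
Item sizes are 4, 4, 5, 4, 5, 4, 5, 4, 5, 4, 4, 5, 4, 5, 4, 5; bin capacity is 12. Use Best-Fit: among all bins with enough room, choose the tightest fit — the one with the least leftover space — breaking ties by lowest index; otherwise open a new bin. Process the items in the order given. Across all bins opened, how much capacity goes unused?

13

Put 4 in bin 1; 8 remain.
Put 4 in bin 1; 4 remain.
Put 5 in bin 2; 7 remain.
Put 4 in bin 1; 0 remain.
Put 5 in bin 2; 2 remain.
Put 4 in bin 3; 8 remain.
Put 5 in bin 3; 3 remain.
Put 4 in bin 4; 8 remain.
Put 5 in bin 4; 3 remain.
Put 4 in bin 5; 8 remain.
Put 4 in bin 5; 4 remain.
Put 5 in bin 6; 7 remain.
Put 4 in bin 5; 0 remain.
Put 5 in bin 6; 2 remain.
Put 4 in bin 7; 8 remain.
Put 5 in bin 7; 3 remain.
7 bins × 12 = 84; used 71; unused 13.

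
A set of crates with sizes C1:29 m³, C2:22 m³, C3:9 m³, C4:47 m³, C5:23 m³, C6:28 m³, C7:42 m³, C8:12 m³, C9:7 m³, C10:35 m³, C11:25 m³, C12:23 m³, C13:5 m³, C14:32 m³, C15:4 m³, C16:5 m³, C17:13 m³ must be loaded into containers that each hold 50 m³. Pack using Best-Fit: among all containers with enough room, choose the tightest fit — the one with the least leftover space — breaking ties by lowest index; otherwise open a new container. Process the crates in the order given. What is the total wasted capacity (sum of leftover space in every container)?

container 1: place C1 (29 m³), 21 m³ left
container 2: place C2 (22 m³), 28 m³ left
container 1: place C3 (9 m³), 12 m³ left
container 3: place C4 (47 m³), 3 m³ left
container 2: place C5 (23 m³), 5 m³ left
container 4: place C6 (28 m³), 22 m³ left
container 5: place C7 (42 m³), 8 m³ left
container 1: place C8 (12 m³), 0 m³ left
container 5: place C9 (7 m³), 1 m³ left
container 6: place C10 (35 m³), 15 m³ left
container 7: place C11 (25 m³), 25 m³ left
container 7: place C12 (23 m³), 2 m³ left
container 2: place C13 (5 m³), 0 m³ left
container 8: place C14 (32 m³), 18 m³ left
container 6: place C15 (4 m³), 11 m³ left
container 6: place C16 (5 m³), 6 m³ left
container 8: place C17 (13 m³), 5 m³ left
8 containers × 50 m³ = 400 m³; used 361 m³; unused 39 m³.

39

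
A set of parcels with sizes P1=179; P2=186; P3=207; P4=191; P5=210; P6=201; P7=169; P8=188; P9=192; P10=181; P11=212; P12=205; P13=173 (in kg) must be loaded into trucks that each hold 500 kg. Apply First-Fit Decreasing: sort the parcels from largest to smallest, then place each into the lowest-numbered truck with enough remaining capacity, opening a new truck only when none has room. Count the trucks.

7 trucks

Sorted descending: 212, 210, 207, 205, 201, 192, 191, 188, 186, 181, 179, 173, 169.
truck 1: place 212 kg, 288 kg left
truck 1: place 210 kg, 78 kg left
truck 2: place 207 kg, 293 kg left
truck 2: place 205 kg, 88 kg left
truck 3: place 201 kg, 299 kg left
truck 3: place 192 kg, 107 kg left
truck 4: place 191 kg, 309 kg left
truck 4: place 188 kg, 121 kg left
truck 5: place 186 kg, 314 kg left
truck 5: place 181 kg, 133 kg left
truck 6: place 179 kg, 321 kg left
truck 6: place 173 kg, 148 kg left
truck 7: place 169 kg, 331 kg left
Final trucks: [212,210] [207,205] [201,192] [191,188] [186,181] [179,173] [169].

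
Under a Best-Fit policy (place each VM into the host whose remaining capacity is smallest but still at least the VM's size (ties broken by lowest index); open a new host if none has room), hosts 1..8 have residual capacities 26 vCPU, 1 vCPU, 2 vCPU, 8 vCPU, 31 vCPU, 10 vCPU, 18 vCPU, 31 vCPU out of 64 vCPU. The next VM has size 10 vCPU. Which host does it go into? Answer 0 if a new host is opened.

6

Hosts with room: host 1 (26 vCPU), host 5 (31 vCPU), host 6 (10 vCPU), host 7 (18 vCPU), host 8 (31 vCPU).
Tightest fit is host 6 with 10 vCPU free.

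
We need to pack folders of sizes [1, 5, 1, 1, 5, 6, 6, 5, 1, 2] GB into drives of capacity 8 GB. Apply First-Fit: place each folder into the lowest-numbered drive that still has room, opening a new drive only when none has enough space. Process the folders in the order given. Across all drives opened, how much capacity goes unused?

7

drive 1: place 1 GB, 7 GB left
drive 1: place 5 GB, 2 GB left
drive 1: place 1 GB, 1 GB left
drive 1: place 1 GB, 0 GB left
drive 2: place 5 GB, 3 GB left
drive 3: place 6 GB, 2 GB left
drive 4: place 6 GB, 2 GB left
drive 5: place 5 GB, 3 GB left
drive 2: place 1 GB, 2 GB left
drive 2: place 2 GB, 0 GB left
5 drives × 8 GB = 40 GB; used 33 GB; unused 7 GB.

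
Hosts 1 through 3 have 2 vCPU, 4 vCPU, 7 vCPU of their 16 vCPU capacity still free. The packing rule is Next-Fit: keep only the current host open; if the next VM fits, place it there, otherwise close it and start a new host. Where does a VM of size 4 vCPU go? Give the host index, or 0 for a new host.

Next-Fit only looks at host 3, which has 7 vCPU free.
4 vCPU fits there.

3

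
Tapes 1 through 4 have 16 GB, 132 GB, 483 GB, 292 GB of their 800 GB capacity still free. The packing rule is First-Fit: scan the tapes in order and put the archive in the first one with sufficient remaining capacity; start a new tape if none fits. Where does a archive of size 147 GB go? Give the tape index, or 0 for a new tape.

3

Tapes with room: tape 3 (483 GB), tape 4 (292 GB).
The first with room is tape 3.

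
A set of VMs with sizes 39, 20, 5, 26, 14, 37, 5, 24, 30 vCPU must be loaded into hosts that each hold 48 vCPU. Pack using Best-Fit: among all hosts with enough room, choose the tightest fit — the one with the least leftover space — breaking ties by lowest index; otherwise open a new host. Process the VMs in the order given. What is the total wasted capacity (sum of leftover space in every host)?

39 vCPU → host 1 (remaining 9 vCPU)
20 vCPU → host 2 (remaining 28 vCPU)
5 vCPU → host 1 (remaining 4 vCPU)
26 vCPU → host 2 (remaining 2 vCPU)
14 vCPU → host 3 (remaining 34 vCPU)
37 vCPU → host 4 (remaining 11 vCPU)
5 vCPU → host 4 (remaining 6 vCPU)
24 vCPU → host 3 (remaining 10 vCPU)
30 vCPU → host 5 (remaining 18 vCPU)
5 hosts × 48 vCPU = 240 vCPU; used 200 vCPU; unused 40 vCPU.

40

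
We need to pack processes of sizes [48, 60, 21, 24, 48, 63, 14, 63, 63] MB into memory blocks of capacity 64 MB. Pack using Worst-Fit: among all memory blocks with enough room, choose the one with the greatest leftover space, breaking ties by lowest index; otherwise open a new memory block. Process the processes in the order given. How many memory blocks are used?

7 memory blocks

48 MB → memory block 1 (remaining 16 MB)
60 MB → memory block 2 (remaining 4 MB)
21 MB → memory block 3 (remaining 43 MB)
24 MB → memory block 3 (remaining 19 MB)
48 MB → memory block 4 (remaining 16 MB)
63 MB → memory block 5 (remaining 1 MB)
14 MB → memory block 3 (remaining 5 MB)
63 MB → memory block 6 (remaining 1 MB)
63 MB → memory block 7 (remaining 1 MB)
Final memory blocks: [48] [60] [21,24,14] [48] [63] [63] [63].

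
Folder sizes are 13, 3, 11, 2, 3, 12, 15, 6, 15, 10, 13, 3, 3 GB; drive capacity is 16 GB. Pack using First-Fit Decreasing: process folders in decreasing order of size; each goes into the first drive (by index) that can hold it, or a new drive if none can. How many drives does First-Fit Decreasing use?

7

Sorted descending: 15, 15, 13, 13, 12, 11, 10, 6, 3, 3, 3, 3, 2.
15 GB → drive 1 (remaining 1 GB)
15 GB → drive 2 (remaining 1 GB)
13 GB → drive 3 (remaining 3 GB)
13 GB → drive 4 (remaining 3 GB)
12 GB → drive 5 (remaining 4 GB)
11 GB → drive 6 (remaining 5 GB)
10 GB → drive 7 (remaining 6 GB)
6 GB → drive 7 (remaining 0 GB)
3 GB → drive 3 (remaining 0 GB)
3 GB → drive 4 (remaining 0 GB)
3 GB → drive 5 (remaining 1 GB)
3 GB → drive 6 (remaining 2 GB)
2 GB → drive 6 (remaining 0 GB)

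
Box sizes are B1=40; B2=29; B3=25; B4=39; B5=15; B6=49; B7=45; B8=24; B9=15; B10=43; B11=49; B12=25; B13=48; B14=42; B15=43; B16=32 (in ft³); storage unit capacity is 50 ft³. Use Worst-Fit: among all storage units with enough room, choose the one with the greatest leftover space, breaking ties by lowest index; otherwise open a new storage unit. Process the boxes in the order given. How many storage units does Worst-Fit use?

14 storage units

Put B1 (40 ft³) in storage unit 1; 10 ft³ remain.
Put B2 (29 ft³) in storage unit 2; 21 ft³ remain.
Put B3 (25 ft³) in storage unit 3; 25 ft³ remain.
Put B4 (39 ft³) in storage unit 4; 11 ft³ remain.
Put B5 (15 ft³) in storage unit 3; 10 ft³ remain.
Put B6 (49 ft³) in storage unit 5; 1 ft³ remain.
Put B7 (45 ft³) in storage unit 6; 5 ft³ remain.
Put B8 (24 ft³) in storage unit 7; 26 ft³ remain.
Put B9 (15 ft³) in storage unit 7; 11 ft³ remain.
Put B10 (43 ft³) in storage unit 8; 7 ft³ remain.
Put B11 (49 ft³) in storage unit 9; 1 ft³ remain.
Put B12 (25 ft³) in storage unit 10; 25 ft³ remain.
Put B13 (48 ft³) in storage unit 11; 2 ft³ remain.
Put B14 (42 ft³) in storage unit 12; 8 ft³ remain.
Put B15 (43 ft³) in storage unit 13; 7 ft³ remain.
Put B16 (32 ft³) in storage unit 14; 18 ft³ remain.
Final storage units: [40] [29] [25,15] [39] [49] [45] [24,15] [43] [49] [25] [48] [42] [43] [32].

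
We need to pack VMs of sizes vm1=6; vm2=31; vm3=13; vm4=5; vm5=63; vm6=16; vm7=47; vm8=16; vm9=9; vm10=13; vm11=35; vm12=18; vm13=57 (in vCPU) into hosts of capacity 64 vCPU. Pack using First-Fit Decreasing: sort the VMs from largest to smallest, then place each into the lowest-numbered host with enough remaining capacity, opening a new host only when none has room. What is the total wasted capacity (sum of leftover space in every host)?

55

Sorted descending: 63, 57, 47, 35, 31, 18, 16, 16, 13, 13, 9, 6, 5.
Put 63 vCPU in host 1; 1 vCPU remain.
Put 57 vCPU in host 2; 7 vCPU remain.
Put 47 vCPU in host 3; 17 vCPU remain.
Put 35 vCPU in host 4; 29 vCPU remain.
Put 31 vCPU in host 5; 33 vCPU remain.
Put 18 vCPU in host 4; 11 vCPU remain.
Put 16 vCPU in host 3; 1 vCPU remain.
Put 16 vCPU in host 5; 17 vCPU remain.
Put 13 vCPU in host 5; 4 vCPU remain.
Put 13 vCPU in host 6; 51 vCPU remain.
Put 9 vCPU in host 4; 2 vCPU remain.
Put 6 vCPU in host 2; 1 vCPU remain.
Put 5 vCPU in host 6; 46 vCPU remain.
6 hosts × 64 vCPU = 384 vCPU; used 329 vCPU; unused 55 vCPU.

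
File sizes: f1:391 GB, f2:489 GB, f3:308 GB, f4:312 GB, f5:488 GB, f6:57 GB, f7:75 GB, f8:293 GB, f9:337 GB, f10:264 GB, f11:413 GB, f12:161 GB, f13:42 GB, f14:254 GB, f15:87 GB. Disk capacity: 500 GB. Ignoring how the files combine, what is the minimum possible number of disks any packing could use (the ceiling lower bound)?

Total size = 391 + 489 + 308 + 312 + 488 + 57 + 75 + 293 + 337 + 264 + 413 + 161 + 42 + 254 + 87 = 3971 GB.
⌈3971 / 500⌉ = 8.

8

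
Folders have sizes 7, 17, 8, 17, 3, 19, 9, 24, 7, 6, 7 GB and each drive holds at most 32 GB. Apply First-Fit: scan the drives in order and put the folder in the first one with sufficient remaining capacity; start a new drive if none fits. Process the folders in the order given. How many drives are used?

Put 7 GB in drive 1; 25 GB remain.
Put 17 GB in drive 1; 8 GB remain.
Put 8 GB in drive 1; 0 GB remain.
Put 17 GB in drive 2; 15 GB remain.
Put 3 GB in drive 2; 12 GB remain.
Put 19 GB in drive 3; 13 GB remain.
Put 9 GB in drive 2; 3 GB remain.
Put 24 GB in drive 4; 8 GB remain.
Put 7 GB in drive 3; 6 GB remain.
Put 6 GB in drive 3; 0 GB remain.
Put 7 GB in drive 4; 1 GB remain.

4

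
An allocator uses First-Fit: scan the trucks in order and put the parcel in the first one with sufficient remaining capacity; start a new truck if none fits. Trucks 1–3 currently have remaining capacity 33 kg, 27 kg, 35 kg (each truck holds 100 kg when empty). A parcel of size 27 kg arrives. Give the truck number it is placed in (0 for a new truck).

1

Trucks with room: truck 1 (33 kg), truck 2 (27 kg), truck 3 (35 kg).
The first with room is truck 1.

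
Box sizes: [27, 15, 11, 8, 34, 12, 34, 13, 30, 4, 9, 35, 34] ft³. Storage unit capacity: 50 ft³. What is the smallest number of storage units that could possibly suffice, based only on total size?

6

Total size = 27 + 15 + 11 + 8 + 34 + 12 + 34 + 13 + 30 + 4 + 9 + 35 + 34 = 266 ft³.
⌈266 / 50⌉ = 6.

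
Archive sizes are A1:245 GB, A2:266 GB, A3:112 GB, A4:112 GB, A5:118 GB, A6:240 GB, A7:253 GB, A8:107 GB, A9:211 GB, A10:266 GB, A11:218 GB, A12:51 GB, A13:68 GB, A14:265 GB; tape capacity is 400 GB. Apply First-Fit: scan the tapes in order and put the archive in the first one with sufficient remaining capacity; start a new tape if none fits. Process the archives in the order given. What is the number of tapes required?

8 tapes

tape 1: place A1 (245 GB), 155 GB left
tape 2: place A2 (266 GB), 134 GB left
tape 1: place A3 (112 GB), 43 GB left
tape 2: place A4 (112 GB), 22 GB left
tape 3: place A5 (118 GB), 282 GB left
tape 3: place A6 (240 GB), 42 GB left
tape 4: place A7 (253 GB), 147 GB left
tape 4: place A8 (107 GB), 40 GB left
tape 5: place A9 (211 GB), 189 GB left
tape 6: place A10 (266 GB), 134 GB left
tape 7: place A11 (218 GB), 182 GB left
tape 5: place A12 (51 GB), 138 GB left
tape 5: place A13 (68 GB), 70 GB left
tape 8: place A14 (265 GB), 135 GB left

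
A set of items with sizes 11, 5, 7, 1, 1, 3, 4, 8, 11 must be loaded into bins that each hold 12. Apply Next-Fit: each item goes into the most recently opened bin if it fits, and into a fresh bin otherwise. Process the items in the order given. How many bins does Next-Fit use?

bin 1: place 11, 1 left
bin 2: place 5, 7 left
bin 2: place 7, 0 left
bin 3: place 1, 11 left
bin 3: place 1, 10 left
bin 3: place 3, 7 left
bin 3: place 4, 3 left
bin 4: place 8, 4 left
bin 5: place 11, 1 left

5 bins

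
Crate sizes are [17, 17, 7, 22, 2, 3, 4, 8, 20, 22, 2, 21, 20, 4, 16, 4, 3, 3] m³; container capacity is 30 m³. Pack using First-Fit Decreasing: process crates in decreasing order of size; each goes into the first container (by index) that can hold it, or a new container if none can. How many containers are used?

Sorted descending: 22, 22, 21, 20, 20, 17, 17, 16, 8, 7, 4, 4, 4, 3, 3, 3, 2, 2.
Put 22 m³ in container 1; 8 m³ remain.
Put 22 m³ in container 2; 8 m³ remain.
Put 21 m³ in container 3; 9 m³ remain.
Put 20 m³ in container 4; 10 m³ remain.
Put 20 m³ in container 5; 10 m³ remain.
Put 17 m³ in container 6; 13 m³ remain.
Put 17 m³ in container 7; 13 m³ remain.
Put 16 m³ in container 8; 14 m³ remain.
Put 8 m³ in container 1; 0 m³ remain.
Put 7 m³ in container 2; 1 m³ remain.
Put 4 m³ in container 3; 5 m³ remain.
Put 4 m³ in container 3; 1 m³ remain.
Put 4 m³ in container 4; 6 m³ remain.
Put 3 m³ in container 4; 3 m³ remain.
Put 3 m³ in container 4; 0 m³ remain.
Put 3 m³ in container 5; 7 m³ remain.
Put 2 m³ in container 5; 5 m³ remain.
Put 2 m³ in container 5; 3 m³ remain.
Final containers: [22,8] [22,7] [21,4,4] [20,4,3,3] [20,3,2,2] [17] [17] [16].

8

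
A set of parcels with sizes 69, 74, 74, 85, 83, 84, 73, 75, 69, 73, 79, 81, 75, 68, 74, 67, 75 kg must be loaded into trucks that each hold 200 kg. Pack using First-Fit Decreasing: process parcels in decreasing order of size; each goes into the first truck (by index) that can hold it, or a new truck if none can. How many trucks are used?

9

Sorted descending: 85, 84, 83, 81, 79, 75, 75, 75, 74, 74, 74, 73, 73, 69, 69, 68, 67.
Put 85 kg in truck 1; 115 kg remain.
Put 84 kg in truck 1; 31 kg remain.
Put 83 kg in truck 2; 117 kg remain.
Put 81 kg in truck 2; 36 kg remain.
Put 79 kg in truck 3; 121 kg remain.
Put 75 kg in truck 3; 46 kg remain.
Put 75 kg in truck 4; 125 kg remain.
Put 75 kg in truck 4; 50 kg remain.
Put 74 kg in truck 5; 126 kg remain.
Put 74 kg in truck 5; 52 kg remain.
Put 74 kg in truck 6; 126 kg remain.
Put 73 kg in truck 6; 53 kg remain.
Put 73 kg in truck 7; 127 kg remain.
Put 69 kg in truck 7; 58 kg remain.
Put 69 kg in truck 8; 131 kg remain.
Put 68 kg in truck 8; 63 kg remain.
Put 67 kg in truck 9; 133 kg remain.
Final trucks: [85,84] [83,81] [79,75] [75,75] [74,74] [74,73] [73,69] [69,68] [67].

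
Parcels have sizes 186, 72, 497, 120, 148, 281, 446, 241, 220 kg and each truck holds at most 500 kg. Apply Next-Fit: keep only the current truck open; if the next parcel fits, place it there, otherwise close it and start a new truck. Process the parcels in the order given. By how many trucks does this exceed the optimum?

Next-Fit: [186,72] [497] [120,148] [281] [446] [241,220] → 6 trucks.
Total size 2211 kg; any packing needs at least ⌈2211/500⌉ = 5 trucks.
An optimal packing achieves that bound: [497] [446] [281,186] [241,220] [148,120,72] → 5 trucks.
Excess: 6 − 5 = 1.

1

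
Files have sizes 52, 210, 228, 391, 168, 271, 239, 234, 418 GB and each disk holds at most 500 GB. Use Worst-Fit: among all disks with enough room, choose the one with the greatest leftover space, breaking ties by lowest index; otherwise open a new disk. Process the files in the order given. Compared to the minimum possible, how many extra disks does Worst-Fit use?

0

Worst-Fit: [52,210,228] [391] [168,271] [239,234] [418] → 5 disks.
Total size 2211 GB; any packing needs at least ⌈2211/500⌉ = 5 disks.
So 5 is already optimal.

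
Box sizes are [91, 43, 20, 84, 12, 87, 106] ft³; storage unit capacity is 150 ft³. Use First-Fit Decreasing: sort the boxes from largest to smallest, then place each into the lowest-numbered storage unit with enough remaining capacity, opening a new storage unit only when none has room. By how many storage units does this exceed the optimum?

0

First-Fit Decreasing: [106,43] [91,20,12] [87] [84] → 4 storage units.
4 boxes exceed 75 ft³ (half the capacity), and no two of those can share a storage unit, so at least 4 storage units are needed.
So 4 is already optimal.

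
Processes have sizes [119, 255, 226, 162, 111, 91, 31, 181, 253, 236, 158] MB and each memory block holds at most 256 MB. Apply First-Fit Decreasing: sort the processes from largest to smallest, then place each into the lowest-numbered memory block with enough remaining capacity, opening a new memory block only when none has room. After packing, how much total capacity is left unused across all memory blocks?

Sorted descending: 255, 253, 236, 226, 181, 162, 158, 119, 111, 91, 31.
Put 255 MB in memory block 1; 1 MB remain.
Put 253 MB in memory block 2; 3 MB remain.
Put 236 MB in memory block 3; 20 MB remain.
Put 226 MB in memory block 4; 30 MB remain.
Put 181 MB in memory block 5; 75 MB remain.
Put 162 MB in memory block 6; 94 MB remain.
Put 158 MB in memory block 7; 98 MB remain.
Put 119 MB in memory block 8; 137 MB remain.
Put 111 MB in memory block 8; 26 MB remain.
Put 91 MB in memory block 6; 3 MB remain.
Put 31 MB in memory block 5; 44 MB remain.
8 memory blocks × 256 MB = 2048 MB; used 1823 MB; unused 225 MB.

225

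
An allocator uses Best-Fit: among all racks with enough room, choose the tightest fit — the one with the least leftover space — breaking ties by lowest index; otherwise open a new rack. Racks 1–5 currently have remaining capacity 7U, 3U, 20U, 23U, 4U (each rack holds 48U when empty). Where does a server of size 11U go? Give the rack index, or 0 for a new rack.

Racks with room: rack 3 (20U), rack 4 (23U).
Tightest fit is rack 3 with 20U free.

3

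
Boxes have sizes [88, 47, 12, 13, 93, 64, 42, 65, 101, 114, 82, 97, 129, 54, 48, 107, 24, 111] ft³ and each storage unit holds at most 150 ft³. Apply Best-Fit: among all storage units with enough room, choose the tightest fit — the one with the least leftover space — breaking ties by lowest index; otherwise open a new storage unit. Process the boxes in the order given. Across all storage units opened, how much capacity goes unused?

209

Put 88 ft³ in storage unit 1; 62 ft³ remain.
Put 47 ft³ in storage unit 1; 15 ft³ remain.
Put 12 ft³ in storage unit 1; 3 ft³ remain.
Put 13 ft³ in storage unit 2; 137 ft³ remain.
Put 93 ft³ in storage unit 2; 44 ft³ remain.
Put 64 ft³ in storage unit 3; 86 ft³ remain.
Put 42 ft³ in storage unit 2; 2 ft³ remain.
Put 65 ft³ in storage unit 3; 21 ft³ remain.
Put 101 ft³ in storage unit 4; 49 ft³ remain.
Put 114 ft³ in storage unit 5; 36 ft³ remain.
Put 82 ft³ in storage unit 6; 68 ft³ remain.
Put 97 ft³ in storage unit 7; 53 ft³ remain.
Put 129 ft³ in storage unit 8; 21 ft³ remain.
Put 54 ft³ in storage unit 6; 14 ft³ remain.
Put 48 ft³ in storage unit 4; 1 ft³ remain.
Put 107 ft³ in storage unit 9; 43 ft³ remain.
Put 24 ft³ in storage unit 5; 12 ft³ remain.
Put 111 ft³ in storage unit 10; 39 ft³ remain.
10 storage units × 150 ft³ = 1500 ft³; used 1291 ft³; unused 209 ft³.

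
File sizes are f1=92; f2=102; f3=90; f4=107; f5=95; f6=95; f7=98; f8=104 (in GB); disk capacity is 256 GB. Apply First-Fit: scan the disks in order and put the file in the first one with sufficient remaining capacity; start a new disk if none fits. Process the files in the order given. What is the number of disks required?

4

Put f1 (92 GB) in disk 1; 164 GB remain.
Put f2 (102 GB) in disk 1; 62 GB remain.
Put f3 (90 GB) in disk 2; 166 GB remain.
Put f4 (107 GB) in disk 2; 59 GB remain.
Put f5 (95 GB) in disk 3; 161 GB remain.
Put f6 (95 GB) in disk 3; 66 GB remain.
Put f7 (98 GB) in disk 4; 158 GB remain.
Put f8 (104 GB) in disk 4; 54 GB remain.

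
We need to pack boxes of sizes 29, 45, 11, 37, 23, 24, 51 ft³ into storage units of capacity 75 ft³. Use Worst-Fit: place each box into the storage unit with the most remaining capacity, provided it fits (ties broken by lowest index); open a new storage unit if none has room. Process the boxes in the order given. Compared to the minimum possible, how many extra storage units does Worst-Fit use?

0

Worst-Fit: [29,45] [11,37,23] [24,51] → 3 storage units.
Total size 220 ft³; any packing needs at least ⌈220/75⌉ = 3 storage units.
So 3 is already optimal.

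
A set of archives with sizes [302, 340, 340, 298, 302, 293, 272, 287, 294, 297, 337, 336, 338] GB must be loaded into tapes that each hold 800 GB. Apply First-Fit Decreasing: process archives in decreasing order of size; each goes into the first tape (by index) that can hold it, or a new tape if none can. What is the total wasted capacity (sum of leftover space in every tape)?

Sorted descending: 340, 340, 338, 337, 336, 302, 302, 298, 297, 294, 293, 287, 272.
340 GB → tape 1 (remaining 460 GB)
340 GB → tape 1 (remaining 120 GB)
338 GB → tape 2 (remaining 462 GB)
337 GB → tape 2 (remaining 125 GB)
336 GB → tape 3 (remaining 464 GB)
302 GB → tape 3 (remaining 162 GB)
302 GB → tape 4 (remaining 498 GB)
298 GB → tape 4 (remaining 200 GB)
297 GB → tape 5 (remaining 503 GB)
294 GB → tape 5 (remaining 209 GB)
293 GB → tape 6 (remaining 507 GB)
287 GB → tape 6 (remaining 220 GB)
272 GB → tape 7 (remaining 528 GB)
7 tapes × 800 GB = 5600 GB; used 4036 GB; unused 1564 GB.

1564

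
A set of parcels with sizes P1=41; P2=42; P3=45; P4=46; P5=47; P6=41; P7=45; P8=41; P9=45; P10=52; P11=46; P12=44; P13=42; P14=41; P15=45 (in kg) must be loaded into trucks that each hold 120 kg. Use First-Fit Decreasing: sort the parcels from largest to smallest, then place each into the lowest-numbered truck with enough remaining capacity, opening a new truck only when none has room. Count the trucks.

Sorted descending: 52, 47, 46, 46, 45, 45, 45, 45, 44, 42, 42, 41, 41, 41, 41.
Put 52 kg in truck 1; 68 kg remain.
Put 47 kg in truck 1; 21 kg remain.
Put 46 kg in truck 2; 74 kg remain.
Put 46 kg in truck 2; 28 kg remain.
Put 45 kg in truck 3; 75 kg remain.
Put 45 kg in truck 3; 30 kg remain.
Put 45 kg in truck 4; 75 kg remain.
Put 45 kg in truck 4; 30 kg remain.
Put 44 kg in truck 5; 76 kg remain.
Put 42 kg in truck 5; 34 kg remain.
Put 42 kg in truck 6; 78 kg remain.
Put 41 kg in truck 6; 37 kg remain.
Put 41 kg in truck 7; 79 kg remain.
Put 41 kg in truck 7; 38 kg remain.
Put 41 kg in truck 8; 79 kg remain.
Final trucks: [52,47] [46,46] [45,45] [45,45] [44,42] [42,41] [41,41] [41].

8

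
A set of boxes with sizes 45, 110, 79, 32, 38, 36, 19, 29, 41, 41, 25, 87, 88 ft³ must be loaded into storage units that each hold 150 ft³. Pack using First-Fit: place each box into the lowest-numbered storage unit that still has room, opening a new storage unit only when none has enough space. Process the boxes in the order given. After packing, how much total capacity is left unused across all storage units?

45 ft³ → storage unit 1 (remaining 105 ft³)
110 ft³ → storage unit 2 (remaining 40 ft³)
79 ft³ → storage unit 1 (remaining 26 ft³)
32 ft³ → storage unit 2 (remaining 8 ft³)
38 ft³ → storage unit 3 (remaining 112 ft³)
36 ft³ → storage unit 3 (remaining 76 ft³)
19 ft³ → storage unit 1 (remaining 7 ft³)
29 ft³ → storage unit 3 (remaining 47 ft³)
41 ft³ → storage unit 3 (remaining 6 ft³)
41 ft³ → storage unit 4 (remaining 109 ft³)
25 ft³ → storage unit 4 (remaining 84 ft³)
87 ft³ → storage unit 5 (remaining 63 ft³)
88 ft³ → storage unit 6 (remaining 62 ft³)
6 storage units × 150 ft³ = 900 ft³; used 670 ft³; unused 230 ft³.

230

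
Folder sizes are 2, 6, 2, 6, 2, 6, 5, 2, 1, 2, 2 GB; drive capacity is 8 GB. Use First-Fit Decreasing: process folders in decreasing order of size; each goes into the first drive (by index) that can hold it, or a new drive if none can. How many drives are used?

Sorted descending: 6, 6, 6, 5, 2, 2, 2, 2, 2, 2, 1.
drive 1: place 6 GB, 2 GB left
drive 2: place 6 GB, 2 GB left
drive 3: place 6 GB, 2 GB left
drive 4: place 5 GB, 3 GB left
drive 1: place 2 GB, 0 GB left
drive 2: place 2 GB, 0 GB left
drive 3: place 2 GB, 0 GB left
drive 4: place 2 GB, 1 GB left
drive 5: place 2 GB, 6 GB left
drive 5: place 2 GB, 4 GB left
drive 4: place 1 GB, 0 GB left
Final drives: [6,2] [6,2] [6,2] [5,2,1] [2,2].

5 drives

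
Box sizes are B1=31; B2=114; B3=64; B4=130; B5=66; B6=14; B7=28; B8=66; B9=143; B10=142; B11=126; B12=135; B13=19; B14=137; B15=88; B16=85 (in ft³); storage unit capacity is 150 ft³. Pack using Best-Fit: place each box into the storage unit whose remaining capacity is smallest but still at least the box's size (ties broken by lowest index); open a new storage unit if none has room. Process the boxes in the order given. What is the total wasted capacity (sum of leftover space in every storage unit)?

B1 (31 ft³) → storage unit 1 (remaining 119 ft³)
B2 (114 ft³) → storage unit 1 (remaining 5 ft³)
B3 (64 ft³) → storage unit 2 (remaining 86 ft³)
B4 (130 ft³) → storage unit 3 (remaining 20 ft³)
B5 (66 ft³) → storage unit 2 (remaining 20 ft³)
B6 (14 ft³) → storage unit 2 (remaining 6 ft³)
B7 (28 ft³) → storage unit 4 (remaining 122 ft³)
B8 (66 ft³) → storage unit 4 (remaining 56 ft³)
B9 (143 ft³) → storage unit 5 (remaining 7 ft³)
B10 (142 ft³) → storage unit 6 (remaining 8 ft³)
B11 (126 ft³) → storage unit 7 (remaining 24 ft³)
B12 (135 ft³) → storage unit 8 (remaining 15 ft³)
B13 (19 ft³) → storage unit 3 (remaining 1 ft³)
B14 (137 ft³) → storage unit 9 (remaining 13 ft³)
B15 (88 ft³) → storage unit 10 (remaining 62 ft³)
B16 (85 ft³) → storage unit 11 (remaining 65 ft³)
11 storage units × 150 ft³ = 1650 ft³; used 1388 ft³; unused 262 ft³.

262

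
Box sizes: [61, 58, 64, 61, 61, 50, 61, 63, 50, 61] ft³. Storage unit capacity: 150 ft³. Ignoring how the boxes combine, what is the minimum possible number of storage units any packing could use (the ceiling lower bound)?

4 storage units

Total size = 61 + 58 + 64 + 61 + 61 + 50 + 61 + 63 + 50 + 61 = 590 ft³.
⌈590 / 150⌉ = 4.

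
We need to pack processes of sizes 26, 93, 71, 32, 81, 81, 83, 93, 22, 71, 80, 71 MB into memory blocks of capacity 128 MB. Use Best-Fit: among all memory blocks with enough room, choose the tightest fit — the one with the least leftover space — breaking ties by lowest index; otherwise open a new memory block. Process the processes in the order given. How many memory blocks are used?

26 MB → memory block 1 (remaining 102 MB)
93 MB → memory block 1 (remaining 9 MB)
71 MB → memory block 2 (remaining 57 MB)
32 MB → memory block 2 (remaining 25 MB)
81 MB → memory block 3 (remaining 47 MB)
81 MB → memory block 4 (remaining 47 MB)
83 MB → memory block 5 (remaining 45 MB)
93 MB → memory block 6 (remaining 35 MB)
22 MB → memory block 2 (remaining 3 MB)
71 MB → memory block 7 (remaining 57 MB)
80 MB → memory block 8 (remaining 48 MB)
71 MB → memory block 9 (remaining 57 MB)

9 memory blocks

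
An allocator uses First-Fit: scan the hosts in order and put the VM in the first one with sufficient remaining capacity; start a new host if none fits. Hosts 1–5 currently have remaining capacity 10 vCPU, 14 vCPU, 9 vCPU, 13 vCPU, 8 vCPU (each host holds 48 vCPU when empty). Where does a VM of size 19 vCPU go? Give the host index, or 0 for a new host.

0

No host has ≥ 19 vCPU free, so a new host is opened.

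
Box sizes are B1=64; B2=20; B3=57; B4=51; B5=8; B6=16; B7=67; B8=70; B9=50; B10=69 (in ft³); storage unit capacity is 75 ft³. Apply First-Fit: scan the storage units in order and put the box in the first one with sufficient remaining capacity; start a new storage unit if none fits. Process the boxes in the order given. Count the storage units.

Put B1 (64 ft³) in storage unit 1; 11 ft³ remain.
Put B2 (20 ft³) in storage unit 2; 55 ft³ remain.
Put B3 (57 ft³) in storage unit 3; 18 ft³ remain.
Put B4 (51 ft³) in storage unit 2; 4 ft³ remain.
Put B5 (8 ft³) in storage unit 1; 3 ft³ remain.
Put B6 (16 ft³) in storage unit 3; 2 ft³ remain.
Put B7 (67 ft³) in storage unit 4; 8 ft³ remain.
Put B8 (70 ft³) in storage unit 5; 5 ft³ remain.
Put B9 (50 ft³) in storage unit 6; 25 ft³ remain.
Put B10 (69 ft³) in storage unit 7; 6 ft³ remain.
Final storage units: [64,8] [20,51] [57,16] [67] [70] [50] [69].

7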